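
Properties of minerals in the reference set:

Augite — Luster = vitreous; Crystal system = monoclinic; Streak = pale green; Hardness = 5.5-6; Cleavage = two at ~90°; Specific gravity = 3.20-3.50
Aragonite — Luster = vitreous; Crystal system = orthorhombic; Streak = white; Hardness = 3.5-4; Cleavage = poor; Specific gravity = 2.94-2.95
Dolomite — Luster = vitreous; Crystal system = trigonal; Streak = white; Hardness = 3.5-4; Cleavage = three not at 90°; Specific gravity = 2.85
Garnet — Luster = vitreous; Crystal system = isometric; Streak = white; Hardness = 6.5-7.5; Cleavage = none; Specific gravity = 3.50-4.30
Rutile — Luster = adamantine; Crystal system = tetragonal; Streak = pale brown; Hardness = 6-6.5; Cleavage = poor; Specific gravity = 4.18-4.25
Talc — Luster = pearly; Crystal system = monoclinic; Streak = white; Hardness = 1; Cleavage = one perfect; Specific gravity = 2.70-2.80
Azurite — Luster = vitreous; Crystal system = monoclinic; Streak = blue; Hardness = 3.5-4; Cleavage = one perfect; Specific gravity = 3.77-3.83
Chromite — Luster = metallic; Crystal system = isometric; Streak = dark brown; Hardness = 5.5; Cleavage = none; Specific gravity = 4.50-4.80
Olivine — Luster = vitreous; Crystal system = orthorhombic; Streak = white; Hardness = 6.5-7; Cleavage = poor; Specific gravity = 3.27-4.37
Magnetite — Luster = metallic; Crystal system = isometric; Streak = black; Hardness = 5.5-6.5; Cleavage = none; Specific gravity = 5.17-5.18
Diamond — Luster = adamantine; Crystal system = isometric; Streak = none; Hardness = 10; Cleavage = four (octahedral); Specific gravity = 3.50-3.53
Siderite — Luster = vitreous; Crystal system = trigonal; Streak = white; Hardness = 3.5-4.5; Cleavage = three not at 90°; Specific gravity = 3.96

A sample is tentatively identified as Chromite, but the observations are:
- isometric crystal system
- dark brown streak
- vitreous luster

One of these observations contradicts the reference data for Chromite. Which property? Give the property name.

Isometric crystal system: Chromite has isometric system — consistent.
Dark brown streak: Chromite has dark brown streak — consistent.
Vitreous luster: Chromite has metallic luster — inconsistent.
The luster is the one property that does not fit.

luster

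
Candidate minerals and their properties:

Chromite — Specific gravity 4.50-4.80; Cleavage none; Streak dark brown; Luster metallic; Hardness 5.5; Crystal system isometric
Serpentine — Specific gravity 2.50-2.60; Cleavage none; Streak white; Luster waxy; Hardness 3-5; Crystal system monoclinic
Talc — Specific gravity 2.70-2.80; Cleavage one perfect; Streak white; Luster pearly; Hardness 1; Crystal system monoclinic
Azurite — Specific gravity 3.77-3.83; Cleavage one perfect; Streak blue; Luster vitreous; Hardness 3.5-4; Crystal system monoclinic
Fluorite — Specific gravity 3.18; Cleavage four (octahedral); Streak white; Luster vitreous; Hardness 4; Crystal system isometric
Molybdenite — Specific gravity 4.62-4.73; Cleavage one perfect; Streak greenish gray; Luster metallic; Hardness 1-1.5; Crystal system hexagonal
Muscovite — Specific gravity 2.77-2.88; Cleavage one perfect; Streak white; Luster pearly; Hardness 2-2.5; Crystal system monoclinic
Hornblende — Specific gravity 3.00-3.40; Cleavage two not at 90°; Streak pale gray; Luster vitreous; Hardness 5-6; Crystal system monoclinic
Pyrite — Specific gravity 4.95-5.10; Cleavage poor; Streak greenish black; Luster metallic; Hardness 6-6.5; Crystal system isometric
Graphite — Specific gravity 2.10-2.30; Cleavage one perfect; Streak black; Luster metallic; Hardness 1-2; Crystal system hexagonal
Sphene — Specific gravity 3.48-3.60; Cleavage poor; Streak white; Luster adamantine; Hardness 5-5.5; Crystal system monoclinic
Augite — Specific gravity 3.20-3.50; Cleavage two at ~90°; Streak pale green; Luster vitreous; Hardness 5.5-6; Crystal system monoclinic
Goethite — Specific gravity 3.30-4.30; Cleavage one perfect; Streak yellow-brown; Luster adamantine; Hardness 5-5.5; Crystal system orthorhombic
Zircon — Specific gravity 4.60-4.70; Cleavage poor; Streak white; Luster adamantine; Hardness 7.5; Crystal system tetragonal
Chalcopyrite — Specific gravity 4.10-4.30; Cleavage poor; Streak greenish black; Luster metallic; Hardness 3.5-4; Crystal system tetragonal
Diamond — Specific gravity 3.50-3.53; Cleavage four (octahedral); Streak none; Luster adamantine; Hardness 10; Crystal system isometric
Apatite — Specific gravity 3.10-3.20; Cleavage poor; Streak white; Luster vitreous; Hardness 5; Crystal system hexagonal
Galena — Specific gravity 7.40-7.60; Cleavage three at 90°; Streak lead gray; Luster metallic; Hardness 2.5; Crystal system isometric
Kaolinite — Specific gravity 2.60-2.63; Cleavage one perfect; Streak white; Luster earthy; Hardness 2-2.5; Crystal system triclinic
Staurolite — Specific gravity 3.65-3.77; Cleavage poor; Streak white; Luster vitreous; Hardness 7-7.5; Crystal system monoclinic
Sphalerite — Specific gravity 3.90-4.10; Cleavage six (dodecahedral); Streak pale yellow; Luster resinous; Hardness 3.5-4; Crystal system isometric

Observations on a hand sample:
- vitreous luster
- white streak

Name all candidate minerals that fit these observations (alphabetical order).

Apatite, Fluorite, Staurolite

Vitreous luster — leaves Azurite, Fluorite, Hornblende, Augite, Apatite, Staurolite.
White streak excludes Azurite, Hornblende, Augite.
Consistent with every observation: Apatite, Fluorite, Staurolite.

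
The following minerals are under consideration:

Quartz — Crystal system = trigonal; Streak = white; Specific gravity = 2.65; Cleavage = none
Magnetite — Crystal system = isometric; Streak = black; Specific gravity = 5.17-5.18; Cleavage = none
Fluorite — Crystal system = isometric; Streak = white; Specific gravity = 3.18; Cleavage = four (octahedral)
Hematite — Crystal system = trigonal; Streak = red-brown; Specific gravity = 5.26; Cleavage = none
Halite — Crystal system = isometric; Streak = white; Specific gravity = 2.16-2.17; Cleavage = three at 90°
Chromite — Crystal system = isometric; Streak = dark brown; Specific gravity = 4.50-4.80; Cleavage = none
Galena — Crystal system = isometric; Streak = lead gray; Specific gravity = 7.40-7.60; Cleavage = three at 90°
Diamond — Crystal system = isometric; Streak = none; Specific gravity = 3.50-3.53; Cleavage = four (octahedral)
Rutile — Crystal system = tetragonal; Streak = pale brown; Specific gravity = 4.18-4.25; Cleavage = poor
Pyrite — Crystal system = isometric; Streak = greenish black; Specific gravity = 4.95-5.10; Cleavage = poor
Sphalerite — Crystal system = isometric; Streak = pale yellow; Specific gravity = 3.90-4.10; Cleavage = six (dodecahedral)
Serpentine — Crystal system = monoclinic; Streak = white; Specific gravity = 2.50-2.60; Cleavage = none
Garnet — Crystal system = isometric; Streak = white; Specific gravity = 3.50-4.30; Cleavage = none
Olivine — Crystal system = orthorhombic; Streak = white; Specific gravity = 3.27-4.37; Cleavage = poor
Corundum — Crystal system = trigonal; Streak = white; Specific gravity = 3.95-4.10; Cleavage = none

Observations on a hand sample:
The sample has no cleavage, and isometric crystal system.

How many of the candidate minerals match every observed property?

No cleavage: narrows the field to Quartz, Magnetite, Hematite, Chromite, Serpentine, Garnet, Corundum.
Isometric crystal system: leaves Magnetite, Chromite, Garnet.
Consistent with every observation: Chromite, Garnet, Magnetite.
That is 3 minerals.

3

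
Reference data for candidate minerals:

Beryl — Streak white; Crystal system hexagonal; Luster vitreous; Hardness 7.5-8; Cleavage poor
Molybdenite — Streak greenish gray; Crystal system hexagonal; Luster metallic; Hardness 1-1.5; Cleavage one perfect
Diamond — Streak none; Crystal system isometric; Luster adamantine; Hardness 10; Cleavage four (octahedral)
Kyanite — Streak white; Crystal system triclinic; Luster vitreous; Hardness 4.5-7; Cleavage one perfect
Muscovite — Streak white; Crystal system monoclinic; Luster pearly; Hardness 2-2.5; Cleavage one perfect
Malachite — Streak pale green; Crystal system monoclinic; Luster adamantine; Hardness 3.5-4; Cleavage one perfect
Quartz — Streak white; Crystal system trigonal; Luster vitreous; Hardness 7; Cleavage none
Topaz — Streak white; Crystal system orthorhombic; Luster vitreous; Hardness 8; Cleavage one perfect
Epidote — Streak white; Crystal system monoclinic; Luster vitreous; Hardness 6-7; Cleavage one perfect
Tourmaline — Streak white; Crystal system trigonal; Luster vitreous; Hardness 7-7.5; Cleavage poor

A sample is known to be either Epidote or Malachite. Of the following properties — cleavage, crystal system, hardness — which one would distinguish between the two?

Cleavage: both one perfect — identical.
Crystal system: both monoclinic — identical.
Hardness: Epidote 6-7, Malachite 3.5-4 — distinct.
Only hardness differs between Epidote and Malachite among the listed tests.

hardness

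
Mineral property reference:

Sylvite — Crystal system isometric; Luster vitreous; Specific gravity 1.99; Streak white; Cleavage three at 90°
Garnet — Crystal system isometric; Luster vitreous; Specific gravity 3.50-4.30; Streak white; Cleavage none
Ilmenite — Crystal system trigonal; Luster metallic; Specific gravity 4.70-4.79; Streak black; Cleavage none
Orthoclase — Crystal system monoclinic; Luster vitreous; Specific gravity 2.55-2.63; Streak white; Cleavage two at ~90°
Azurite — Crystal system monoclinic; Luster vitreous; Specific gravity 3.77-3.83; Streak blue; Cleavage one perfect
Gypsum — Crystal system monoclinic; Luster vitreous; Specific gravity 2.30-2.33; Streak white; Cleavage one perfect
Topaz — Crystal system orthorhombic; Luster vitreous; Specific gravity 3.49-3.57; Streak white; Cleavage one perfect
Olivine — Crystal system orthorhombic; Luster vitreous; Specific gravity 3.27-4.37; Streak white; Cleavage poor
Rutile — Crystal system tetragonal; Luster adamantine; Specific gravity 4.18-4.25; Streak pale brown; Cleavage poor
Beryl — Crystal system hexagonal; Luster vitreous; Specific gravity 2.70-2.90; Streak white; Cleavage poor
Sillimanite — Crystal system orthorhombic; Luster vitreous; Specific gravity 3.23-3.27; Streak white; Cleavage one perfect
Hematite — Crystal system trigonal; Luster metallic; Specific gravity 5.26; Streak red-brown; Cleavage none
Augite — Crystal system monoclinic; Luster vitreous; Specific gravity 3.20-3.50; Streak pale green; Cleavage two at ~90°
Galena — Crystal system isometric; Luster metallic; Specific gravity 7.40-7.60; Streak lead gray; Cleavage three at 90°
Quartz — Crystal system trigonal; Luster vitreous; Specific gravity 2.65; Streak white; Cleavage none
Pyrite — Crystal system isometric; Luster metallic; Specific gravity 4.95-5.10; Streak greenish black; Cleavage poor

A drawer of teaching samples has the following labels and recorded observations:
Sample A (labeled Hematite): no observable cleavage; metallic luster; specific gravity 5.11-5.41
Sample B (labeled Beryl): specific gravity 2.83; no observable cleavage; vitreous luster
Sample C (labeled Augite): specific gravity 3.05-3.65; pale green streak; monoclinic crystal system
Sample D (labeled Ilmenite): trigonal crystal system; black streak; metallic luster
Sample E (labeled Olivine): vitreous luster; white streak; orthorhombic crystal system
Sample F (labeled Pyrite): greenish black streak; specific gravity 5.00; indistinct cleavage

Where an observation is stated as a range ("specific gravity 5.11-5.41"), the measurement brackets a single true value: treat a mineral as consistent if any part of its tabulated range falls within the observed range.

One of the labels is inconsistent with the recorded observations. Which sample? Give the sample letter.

Sample A: observations are consistent with Hematite.
Sample B: Beryl has cleavage poor, but the record shows no observable cleavage — this label is wrong.
Sample C: observations are consistent with Augite.
Sample D: observations are consistent with Ilmenite.
Sample E: observations are consistent with Olivine.
Sample F: observations are consistent with Pyrite.
Only sample B is inconsistent with its label.

B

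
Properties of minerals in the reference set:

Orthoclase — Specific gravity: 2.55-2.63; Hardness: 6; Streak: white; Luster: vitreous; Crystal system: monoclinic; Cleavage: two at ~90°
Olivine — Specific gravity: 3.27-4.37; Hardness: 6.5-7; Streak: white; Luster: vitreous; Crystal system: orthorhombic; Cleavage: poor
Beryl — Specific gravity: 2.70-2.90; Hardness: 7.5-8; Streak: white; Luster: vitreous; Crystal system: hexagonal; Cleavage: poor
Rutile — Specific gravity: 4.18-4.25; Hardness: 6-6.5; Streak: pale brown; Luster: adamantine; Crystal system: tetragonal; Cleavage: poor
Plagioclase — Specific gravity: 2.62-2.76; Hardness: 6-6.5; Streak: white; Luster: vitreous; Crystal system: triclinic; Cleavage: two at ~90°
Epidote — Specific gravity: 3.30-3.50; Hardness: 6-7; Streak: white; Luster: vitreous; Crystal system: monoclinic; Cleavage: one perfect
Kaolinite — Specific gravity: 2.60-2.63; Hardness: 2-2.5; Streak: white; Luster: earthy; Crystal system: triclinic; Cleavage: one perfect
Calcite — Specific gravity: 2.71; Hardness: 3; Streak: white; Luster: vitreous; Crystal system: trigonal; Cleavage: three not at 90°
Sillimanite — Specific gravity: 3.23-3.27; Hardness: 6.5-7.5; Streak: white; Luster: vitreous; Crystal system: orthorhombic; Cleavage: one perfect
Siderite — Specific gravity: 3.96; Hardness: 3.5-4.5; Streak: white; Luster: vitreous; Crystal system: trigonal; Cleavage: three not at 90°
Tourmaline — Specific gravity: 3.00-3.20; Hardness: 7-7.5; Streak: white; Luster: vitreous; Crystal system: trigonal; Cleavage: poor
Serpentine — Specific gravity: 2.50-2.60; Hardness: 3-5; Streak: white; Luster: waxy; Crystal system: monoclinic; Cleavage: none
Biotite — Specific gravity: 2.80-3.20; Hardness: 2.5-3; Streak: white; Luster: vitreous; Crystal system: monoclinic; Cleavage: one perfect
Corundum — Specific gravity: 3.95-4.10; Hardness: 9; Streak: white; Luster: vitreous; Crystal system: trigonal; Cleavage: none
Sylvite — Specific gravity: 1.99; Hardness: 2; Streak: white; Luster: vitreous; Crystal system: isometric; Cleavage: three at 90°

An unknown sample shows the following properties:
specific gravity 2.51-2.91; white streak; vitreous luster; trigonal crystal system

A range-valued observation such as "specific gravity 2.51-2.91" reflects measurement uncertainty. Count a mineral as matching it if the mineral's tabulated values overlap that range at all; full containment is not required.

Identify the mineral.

Calcite

Specific gravity 2.51-2.91: only Orthoclase, Beryl, Plagioclase, Kaolinite, Calcite, Serpentine, Biotite remain.
White streak: every remaining candidate is consistent.
Vitreous luster is inconsistent with Kaolinite, Serpentine.
Trigonal crystal system: Calcite remains.
The only mineral consistent with every observation is Calcite.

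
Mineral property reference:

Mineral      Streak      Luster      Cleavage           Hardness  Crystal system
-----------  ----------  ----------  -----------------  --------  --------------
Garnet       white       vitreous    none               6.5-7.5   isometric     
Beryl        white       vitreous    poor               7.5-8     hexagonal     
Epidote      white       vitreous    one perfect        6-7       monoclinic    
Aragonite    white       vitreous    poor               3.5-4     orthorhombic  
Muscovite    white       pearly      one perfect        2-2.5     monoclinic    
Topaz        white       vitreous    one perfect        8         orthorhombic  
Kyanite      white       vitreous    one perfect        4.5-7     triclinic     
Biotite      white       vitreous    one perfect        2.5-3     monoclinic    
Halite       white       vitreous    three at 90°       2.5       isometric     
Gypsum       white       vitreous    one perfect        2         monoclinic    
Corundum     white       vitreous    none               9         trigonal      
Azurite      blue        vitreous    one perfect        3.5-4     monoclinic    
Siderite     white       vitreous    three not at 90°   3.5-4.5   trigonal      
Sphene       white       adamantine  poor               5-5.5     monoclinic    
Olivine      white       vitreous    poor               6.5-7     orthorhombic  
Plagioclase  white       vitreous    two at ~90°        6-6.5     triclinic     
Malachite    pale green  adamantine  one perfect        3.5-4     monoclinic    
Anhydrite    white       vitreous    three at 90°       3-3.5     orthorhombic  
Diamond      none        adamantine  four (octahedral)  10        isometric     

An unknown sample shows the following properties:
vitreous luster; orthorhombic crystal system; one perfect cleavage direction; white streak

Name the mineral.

Vitreous luster excludes Muscovite, Sphene, Malachite, Diamond.
Orthorhombic crystal system: leaves Aragonite, Topaz, Olivine, Anhydrite.
One perfect cleavage direction: only Topaz remains.
White streak: no further eliminations.
Topaz is the sole remaining match.

Topaz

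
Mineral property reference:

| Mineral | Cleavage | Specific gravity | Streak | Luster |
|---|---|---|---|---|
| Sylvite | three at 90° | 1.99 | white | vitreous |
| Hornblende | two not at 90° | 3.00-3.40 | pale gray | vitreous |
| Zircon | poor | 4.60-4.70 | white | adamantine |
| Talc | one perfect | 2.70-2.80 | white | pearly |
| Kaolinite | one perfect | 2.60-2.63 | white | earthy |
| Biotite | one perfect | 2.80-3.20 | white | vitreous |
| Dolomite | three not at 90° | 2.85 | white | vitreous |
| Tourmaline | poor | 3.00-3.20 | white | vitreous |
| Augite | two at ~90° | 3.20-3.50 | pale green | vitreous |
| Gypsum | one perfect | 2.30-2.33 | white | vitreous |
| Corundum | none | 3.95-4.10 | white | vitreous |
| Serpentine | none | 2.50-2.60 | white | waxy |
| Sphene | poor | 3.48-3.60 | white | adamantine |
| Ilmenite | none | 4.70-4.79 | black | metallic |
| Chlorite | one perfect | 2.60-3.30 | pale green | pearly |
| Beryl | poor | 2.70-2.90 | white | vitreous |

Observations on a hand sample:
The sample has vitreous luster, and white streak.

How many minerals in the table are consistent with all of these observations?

7

Vitreous luster — Sylvite, Hornblende, Biotite, Dolomite, Tourmaline, Augite, Gypsum, Corundum, Beryl remain.
White streak excludes Hornblende, Augite.
The minerals that satisfy all observations are Beryl, Biotite, Corundum, Dolomite, Gypsum, Sylvite, Tourmaline.
That is 7 minerals.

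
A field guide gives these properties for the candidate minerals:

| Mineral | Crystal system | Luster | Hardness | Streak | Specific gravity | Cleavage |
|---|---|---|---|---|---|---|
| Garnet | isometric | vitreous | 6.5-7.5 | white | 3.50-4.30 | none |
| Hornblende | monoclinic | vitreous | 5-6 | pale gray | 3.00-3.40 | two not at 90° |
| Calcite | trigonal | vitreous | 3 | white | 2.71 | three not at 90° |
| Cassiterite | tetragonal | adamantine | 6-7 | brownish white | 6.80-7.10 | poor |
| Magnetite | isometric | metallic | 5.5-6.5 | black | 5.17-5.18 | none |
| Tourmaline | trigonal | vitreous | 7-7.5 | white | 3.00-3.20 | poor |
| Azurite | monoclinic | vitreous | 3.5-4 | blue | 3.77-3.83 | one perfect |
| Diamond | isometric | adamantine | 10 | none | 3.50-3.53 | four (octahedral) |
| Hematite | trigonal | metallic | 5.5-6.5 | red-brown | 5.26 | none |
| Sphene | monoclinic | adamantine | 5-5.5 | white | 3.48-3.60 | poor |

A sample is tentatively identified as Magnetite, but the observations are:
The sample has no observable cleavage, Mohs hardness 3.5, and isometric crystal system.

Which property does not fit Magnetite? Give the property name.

hardness

No observable cleavage: Magnetite has cleavage none — consistent.
Mohs hardness 3.5: Magnetite has hardness 5.5-6.5 — inconsistent.
Isometric crystal system: Magnetite has isometric system — consistent.
Everything matches except the hardness.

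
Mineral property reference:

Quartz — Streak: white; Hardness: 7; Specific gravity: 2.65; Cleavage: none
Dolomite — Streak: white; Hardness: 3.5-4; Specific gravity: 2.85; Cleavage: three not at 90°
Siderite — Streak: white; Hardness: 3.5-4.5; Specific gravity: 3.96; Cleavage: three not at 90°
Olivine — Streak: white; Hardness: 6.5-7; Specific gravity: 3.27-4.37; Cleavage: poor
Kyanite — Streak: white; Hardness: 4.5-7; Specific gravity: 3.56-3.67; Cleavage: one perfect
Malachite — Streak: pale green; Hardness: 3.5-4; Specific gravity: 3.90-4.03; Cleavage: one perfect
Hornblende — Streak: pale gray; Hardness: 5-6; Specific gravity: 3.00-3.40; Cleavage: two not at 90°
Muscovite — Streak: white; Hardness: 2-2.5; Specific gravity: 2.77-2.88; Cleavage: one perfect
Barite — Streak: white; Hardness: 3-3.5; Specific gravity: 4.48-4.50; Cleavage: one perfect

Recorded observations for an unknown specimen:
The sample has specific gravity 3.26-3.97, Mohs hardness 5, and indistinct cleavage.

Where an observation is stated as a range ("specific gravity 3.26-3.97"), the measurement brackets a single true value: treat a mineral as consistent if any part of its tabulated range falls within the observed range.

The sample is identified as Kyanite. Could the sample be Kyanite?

Inconsistent

Specific gravity 3.26-3.97 — matches Kyanite (SG 3.56-3.67).
Mohs hardness 5 — matches Kyanite (hardness 4.5-7).
Indistinct cleavage — Kyanite has cleavage one perfect; inconsistent.
The cleavage observation rules out Kyanite.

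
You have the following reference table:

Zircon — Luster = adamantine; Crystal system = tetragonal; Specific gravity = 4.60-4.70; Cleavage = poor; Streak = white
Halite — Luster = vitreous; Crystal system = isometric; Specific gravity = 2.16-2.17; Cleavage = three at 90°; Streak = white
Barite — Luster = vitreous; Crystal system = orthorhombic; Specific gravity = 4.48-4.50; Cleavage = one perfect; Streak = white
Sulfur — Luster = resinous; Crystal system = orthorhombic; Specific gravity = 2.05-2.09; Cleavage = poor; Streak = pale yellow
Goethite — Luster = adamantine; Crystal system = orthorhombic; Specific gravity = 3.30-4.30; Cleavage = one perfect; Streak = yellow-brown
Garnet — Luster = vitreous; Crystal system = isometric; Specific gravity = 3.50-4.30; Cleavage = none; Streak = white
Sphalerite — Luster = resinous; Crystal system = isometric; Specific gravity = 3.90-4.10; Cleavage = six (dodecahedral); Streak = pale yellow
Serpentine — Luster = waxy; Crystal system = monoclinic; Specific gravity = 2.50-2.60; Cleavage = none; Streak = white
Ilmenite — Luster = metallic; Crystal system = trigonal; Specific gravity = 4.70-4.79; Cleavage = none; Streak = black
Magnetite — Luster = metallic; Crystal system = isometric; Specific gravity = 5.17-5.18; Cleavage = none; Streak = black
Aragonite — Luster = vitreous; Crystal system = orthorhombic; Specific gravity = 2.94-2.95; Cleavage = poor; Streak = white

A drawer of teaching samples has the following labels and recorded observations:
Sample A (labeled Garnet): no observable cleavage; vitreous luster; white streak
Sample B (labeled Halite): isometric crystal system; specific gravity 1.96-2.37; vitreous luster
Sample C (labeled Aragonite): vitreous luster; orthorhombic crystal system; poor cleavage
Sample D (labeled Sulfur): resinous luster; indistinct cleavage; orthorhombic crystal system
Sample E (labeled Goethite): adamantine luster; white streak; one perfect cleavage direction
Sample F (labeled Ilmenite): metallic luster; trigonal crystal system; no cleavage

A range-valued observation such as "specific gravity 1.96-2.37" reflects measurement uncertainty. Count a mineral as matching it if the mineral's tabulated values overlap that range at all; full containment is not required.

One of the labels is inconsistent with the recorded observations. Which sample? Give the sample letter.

E

Sample A: all recorded properties match Garnet.
Sample B: all recorded properties match Halite.
Sample C: all recorded properties match Aragonite.
Sample D: all recorded properties match Sulfur.
Sample E: white streak is outside the reference for Goethite (yellow-brown streak) — mislabeled.
Sample F: all recorded properties match Ilmenite.
Sample E is the mislabeled one.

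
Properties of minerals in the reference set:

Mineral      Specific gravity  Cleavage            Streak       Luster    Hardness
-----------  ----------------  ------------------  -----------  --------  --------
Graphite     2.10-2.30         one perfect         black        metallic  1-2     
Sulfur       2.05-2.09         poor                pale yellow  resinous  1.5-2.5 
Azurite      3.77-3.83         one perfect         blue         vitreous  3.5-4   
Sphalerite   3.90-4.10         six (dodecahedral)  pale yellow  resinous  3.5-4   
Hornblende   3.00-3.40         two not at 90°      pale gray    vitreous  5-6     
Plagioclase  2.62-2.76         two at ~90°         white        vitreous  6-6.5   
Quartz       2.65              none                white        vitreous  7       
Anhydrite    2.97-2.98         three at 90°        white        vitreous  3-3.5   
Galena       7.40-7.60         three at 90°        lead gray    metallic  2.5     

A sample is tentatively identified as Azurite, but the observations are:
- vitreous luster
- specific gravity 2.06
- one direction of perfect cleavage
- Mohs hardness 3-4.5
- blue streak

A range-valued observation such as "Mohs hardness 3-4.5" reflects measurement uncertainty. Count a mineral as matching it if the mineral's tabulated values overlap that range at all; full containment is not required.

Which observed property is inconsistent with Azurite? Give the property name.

Vitreous luster: Azurite has vitreous luster — matches.
Specific gravity 2.06: Azurite has SG 3.77-3.83 — outside the reference range.
One direction of perfect cleavage: Azurite has cleavage one perfect — matches.
Mohs hardness 3-4.5: Azurite has hardness 3.5-4 — matches.
Blue streak: Azurite has blue streak — matches.
The specific gravity is the one property that does not fit.

specific gravity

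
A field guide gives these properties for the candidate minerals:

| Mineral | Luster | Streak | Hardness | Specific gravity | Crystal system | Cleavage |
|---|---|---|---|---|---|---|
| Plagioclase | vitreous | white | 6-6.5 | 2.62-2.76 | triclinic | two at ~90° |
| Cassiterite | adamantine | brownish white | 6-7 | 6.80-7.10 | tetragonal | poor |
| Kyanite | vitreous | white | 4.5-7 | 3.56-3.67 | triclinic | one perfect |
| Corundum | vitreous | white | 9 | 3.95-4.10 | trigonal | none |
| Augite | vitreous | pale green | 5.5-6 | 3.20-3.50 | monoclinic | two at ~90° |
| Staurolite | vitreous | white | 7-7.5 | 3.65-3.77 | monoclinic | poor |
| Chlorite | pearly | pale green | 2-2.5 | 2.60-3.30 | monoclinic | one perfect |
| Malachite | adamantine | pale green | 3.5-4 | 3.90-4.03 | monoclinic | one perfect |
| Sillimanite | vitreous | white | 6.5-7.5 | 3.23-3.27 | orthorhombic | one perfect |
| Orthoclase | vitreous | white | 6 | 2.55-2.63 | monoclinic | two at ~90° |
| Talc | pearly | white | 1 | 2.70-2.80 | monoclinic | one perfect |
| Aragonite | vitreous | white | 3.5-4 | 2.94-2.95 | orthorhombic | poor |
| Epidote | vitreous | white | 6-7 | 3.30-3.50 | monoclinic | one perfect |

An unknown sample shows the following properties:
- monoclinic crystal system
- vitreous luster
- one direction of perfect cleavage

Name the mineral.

Monoclinic crystal system rules out Plagioclase, Cassiterite, Kyanite, Corundum, Sillimanite, Aragonite.
Vitreous luster rules out Chlorite, Malachite, Talc.
One direction of perfect cleavage — Epidote remains.
Only Epidote satisfies all observations.

Epidote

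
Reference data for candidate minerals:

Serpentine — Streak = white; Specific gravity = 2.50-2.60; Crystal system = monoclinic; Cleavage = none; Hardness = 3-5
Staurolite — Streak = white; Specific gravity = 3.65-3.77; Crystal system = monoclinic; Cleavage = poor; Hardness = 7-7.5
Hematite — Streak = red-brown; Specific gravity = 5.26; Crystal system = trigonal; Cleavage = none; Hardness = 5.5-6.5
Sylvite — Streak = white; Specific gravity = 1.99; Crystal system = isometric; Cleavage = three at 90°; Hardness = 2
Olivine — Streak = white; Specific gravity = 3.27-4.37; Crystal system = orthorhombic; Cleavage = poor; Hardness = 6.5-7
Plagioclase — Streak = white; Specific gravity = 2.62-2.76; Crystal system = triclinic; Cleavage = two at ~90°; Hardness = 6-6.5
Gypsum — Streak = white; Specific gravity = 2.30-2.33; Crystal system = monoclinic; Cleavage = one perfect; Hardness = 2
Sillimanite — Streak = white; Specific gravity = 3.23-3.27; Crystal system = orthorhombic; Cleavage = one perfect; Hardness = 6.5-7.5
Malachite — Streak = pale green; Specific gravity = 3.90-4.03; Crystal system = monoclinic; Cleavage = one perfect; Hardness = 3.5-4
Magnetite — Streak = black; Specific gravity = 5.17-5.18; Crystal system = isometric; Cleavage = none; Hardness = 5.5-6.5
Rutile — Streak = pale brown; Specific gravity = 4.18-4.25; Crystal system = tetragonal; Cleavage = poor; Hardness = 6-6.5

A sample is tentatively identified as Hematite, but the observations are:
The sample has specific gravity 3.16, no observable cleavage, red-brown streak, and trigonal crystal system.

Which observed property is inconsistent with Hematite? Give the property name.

Specific gravity 3.16: Hematite has SG 5.26 — does not match.
No observable cleavage: Hematite has cleavage none — agrees.
Red-brown streak: Hematite has red-brown streak — agrees.
Trigonal crystal system: Hematite has trigonal system — agrees.
Everything matches except the specific gravity.

specific gravity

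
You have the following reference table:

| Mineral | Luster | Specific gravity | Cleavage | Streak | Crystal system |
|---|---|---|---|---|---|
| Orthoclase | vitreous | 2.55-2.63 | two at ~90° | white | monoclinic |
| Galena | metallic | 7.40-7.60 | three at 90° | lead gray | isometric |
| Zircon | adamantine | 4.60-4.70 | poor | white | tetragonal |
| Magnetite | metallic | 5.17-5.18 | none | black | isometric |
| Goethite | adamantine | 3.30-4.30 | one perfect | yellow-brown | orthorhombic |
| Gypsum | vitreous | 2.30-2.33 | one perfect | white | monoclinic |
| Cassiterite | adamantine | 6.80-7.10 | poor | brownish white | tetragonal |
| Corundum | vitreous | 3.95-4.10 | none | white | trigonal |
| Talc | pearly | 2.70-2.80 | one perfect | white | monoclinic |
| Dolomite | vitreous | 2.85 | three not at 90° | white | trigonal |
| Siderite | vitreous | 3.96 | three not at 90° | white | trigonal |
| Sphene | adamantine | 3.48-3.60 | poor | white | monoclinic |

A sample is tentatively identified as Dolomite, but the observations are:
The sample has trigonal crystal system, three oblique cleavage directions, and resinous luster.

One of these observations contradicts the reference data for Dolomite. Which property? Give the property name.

Trigonal crystal system: Dolomite has trigonal system — agrees.
Three oblique cleavage directions: Dolomite has cleavage three not at 90° — agrees.
Resinous luster: Dolomite has vitreous luster — inconsistent.
Everything matches except the luster.

luster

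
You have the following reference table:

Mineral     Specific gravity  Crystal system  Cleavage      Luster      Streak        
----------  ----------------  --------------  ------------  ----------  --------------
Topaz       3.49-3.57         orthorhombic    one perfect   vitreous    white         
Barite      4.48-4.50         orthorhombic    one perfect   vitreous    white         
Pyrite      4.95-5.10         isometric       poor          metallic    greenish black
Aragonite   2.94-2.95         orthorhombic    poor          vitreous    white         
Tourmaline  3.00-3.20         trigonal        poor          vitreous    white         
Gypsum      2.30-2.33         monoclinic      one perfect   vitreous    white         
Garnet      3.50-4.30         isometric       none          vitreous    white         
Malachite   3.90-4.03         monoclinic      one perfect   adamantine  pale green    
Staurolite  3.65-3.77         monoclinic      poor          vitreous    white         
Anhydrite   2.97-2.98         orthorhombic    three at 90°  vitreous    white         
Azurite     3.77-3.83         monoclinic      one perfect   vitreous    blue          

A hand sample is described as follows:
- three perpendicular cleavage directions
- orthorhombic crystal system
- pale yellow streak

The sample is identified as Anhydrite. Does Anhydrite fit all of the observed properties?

No

Three perpendicular cleavage directions — fits Anhydrite (cleavage three at 90°).
Orthorhombic crystal system — fits Anhydrite (orthorhombic system).
Pale yellow streak — Anhydrite has white streak; a mismatch.
The streak observation rules out Anhydrite.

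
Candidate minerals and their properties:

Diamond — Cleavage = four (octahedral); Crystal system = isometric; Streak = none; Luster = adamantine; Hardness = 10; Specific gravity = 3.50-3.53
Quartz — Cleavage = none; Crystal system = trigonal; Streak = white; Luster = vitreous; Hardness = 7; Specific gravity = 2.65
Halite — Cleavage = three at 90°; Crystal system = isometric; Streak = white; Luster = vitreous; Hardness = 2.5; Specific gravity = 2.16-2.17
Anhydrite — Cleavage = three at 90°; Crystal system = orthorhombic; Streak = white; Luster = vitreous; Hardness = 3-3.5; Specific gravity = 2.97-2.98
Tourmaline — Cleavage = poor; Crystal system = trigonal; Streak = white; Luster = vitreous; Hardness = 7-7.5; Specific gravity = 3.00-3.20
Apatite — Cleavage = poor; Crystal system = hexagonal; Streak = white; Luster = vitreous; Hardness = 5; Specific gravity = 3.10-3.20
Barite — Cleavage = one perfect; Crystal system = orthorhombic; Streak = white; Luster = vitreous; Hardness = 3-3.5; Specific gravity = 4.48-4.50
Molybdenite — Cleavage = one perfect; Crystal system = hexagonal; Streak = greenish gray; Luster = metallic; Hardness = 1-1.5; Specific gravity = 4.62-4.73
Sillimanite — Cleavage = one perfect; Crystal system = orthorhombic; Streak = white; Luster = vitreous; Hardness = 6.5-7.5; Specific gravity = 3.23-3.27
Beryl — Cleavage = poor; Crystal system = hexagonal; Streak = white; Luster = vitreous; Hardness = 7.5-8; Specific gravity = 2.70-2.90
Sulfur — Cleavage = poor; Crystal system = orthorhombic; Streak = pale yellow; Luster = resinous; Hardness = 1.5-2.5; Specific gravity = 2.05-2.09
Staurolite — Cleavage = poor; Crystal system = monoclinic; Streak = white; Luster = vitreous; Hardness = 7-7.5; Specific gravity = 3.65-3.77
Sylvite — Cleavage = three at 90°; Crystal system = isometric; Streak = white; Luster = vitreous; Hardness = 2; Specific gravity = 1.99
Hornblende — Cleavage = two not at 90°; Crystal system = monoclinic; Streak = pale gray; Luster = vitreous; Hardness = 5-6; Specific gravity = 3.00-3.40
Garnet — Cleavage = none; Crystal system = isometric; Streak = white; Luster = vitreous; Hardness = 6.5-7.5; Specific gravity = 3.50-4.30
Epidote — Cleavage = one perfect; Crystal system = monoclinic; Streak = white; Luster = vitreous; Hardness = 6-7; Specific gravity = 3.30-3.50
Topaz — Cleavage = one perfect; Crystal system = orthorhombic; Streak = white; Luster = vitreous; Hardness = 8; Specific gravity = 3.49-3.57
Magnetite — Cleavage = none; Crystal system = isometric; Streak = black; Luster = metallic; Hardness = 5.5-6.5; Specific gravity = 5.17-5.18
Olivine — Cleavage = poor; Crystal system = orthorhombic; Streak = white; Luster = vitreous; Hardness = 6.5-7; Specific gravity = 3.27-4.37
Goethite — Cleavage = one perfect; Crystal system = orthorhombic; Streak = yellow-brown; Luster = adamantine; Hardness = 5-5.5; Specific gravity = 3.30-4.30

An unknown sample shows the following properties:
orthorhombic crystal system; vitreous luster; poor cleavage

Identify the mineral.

Olivine

Orthorhombic crystal system — Anhydrite, Barite, Sillimanite, Sulfur, Topaz, Olivine, Goethite remain.
Vitreous luster eliminates Sulfur, Goethite.
Poor cleavage — narrows the field to Olivine.
The only mineral consistent with every observation is Olivine.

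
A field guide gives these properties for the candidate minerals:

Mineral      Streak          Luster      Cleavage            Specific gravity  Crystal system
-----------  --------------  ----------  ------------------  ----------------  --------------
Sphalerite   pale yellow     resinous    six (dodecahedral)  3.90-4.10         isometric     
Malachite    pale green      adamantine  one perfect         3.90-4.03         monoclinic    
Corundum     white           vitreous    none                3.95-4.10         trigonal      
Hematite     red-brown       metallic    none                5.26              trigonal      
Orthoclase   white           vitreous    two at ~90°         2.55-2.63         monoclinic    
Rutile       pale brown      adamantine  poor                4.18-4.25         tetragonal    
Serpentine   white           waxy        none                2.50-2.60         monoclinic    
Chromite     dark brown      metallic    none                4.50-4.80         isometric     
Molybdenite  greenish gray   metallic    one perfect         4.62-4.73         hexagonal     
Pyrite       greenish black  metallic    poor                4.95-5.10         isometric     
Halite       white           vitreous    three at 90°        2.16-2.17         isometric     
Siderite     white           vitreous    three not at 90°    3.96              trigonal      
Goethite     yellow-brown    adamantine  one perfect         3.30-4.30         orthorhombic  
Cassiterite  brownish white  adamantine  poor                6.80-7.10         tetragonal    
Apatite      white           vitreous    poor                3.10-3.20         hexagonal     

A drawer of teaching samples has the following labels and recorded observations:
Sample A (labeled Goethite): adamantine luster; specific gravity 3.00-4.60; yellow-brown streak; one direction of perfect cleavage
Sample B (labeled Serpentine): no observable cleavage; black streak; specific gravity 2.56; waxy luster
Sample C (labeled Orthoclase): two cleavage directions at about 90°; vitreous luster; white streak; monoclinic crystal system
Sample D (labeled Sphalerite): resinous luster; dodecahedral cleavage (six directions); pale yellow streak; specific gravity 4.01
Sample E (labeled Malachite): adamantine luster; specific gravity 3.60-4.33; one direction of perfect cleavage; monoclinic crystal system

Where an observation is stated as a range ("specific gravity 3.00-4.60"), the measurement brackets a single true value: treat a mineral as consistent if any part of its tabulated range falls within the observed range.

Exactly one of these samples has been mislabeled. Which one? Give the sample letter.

B

Sample A: observations are consistent with Goethite.
Sample B: Serpentine has white streak, but the record shows black streak — this label is wrong.
Sample C: observations are consistent with Orthoclase.
Sample D: observations are consistent with Sphalerite.
Sample E: observations are consistent with Malachite.
Only sample B is inconsistent with its label.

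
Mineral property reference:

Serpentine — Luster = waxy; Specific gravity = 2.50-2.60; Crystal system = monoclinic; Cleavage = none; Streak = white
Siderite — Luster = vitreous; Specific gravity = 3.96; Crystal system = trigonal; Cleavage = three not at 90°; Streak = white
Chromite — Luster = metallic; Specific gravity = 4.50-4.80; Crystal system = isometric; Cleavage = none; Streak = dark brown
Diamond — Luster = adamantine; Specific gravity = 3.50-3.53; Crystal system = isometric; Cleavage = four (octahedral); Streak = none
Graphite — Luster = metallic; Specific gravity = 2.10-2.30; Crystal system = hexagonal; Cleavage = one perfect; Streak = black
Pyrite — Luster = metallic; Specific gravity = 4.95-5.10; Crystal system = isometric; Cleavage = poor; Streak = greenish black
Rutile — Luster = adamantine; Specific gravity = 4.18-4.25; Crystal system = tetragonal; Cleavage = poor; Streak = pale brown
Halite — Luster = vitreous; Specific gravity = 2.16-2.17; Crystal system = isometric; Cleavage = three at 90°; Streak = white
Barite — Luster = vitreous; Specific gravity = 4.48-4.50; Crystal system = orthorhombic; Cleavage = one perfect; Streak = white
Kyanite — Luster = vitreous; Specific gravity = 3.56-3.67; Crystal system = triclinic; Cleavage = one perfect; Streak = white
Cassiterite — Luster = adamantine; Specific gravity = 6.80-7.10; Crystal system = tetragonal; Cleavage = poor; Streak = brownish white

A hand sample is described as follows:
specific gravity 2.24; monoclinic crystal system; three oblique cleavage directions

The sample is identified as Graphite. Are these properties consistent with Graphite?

Inconsistent

Specific gravity 2.24 — consistent with Graphite (SG 2.10-2.30).
Monoclinic crystal system — Graphite has hexagonal system; a mismatch.
Three oblique cleavage directions — Graphite has cleavage one perfect; a mismatch.
2 of the observed properties are inconsistent with Graphite.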